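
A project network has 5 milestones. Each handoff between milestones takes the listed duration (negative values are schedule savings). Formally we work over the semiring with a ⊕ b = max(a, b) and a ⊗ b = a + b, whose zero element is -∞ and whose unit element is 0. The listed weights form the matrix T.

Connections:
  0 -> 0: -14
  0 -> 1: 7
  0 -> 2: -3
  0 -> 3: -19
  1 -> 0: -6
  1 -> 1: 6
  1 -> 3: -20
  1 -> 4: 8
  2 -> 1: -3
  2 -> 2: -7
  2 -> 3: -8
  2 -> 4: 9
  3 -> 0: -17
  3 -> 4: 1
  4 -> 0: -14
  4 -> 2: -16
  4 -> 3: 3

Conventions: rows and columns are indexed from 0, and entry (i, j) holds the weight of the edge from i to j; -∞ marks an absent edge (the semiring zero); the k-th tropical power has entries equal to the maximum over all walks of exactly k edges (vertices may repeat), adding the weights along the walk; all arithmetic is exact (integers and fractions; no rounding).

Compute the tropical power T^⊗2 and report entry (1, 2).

T^⊗2:
  [1, 13, -10, -11, 15]
  [0, 12, -8, 11, 14]
  [-5, 3, -7, 12, 5]
  [-13, -10, -15, 4, -∞]
  [-14, -7, -17, -24, 4]
Key observation: the optimum is the walk 1->4->2, with weight 8 + (-16) = -8.
Optimal value attained by: walk 1->4->2.
Answer: (T^⊗2)[1][2] = -8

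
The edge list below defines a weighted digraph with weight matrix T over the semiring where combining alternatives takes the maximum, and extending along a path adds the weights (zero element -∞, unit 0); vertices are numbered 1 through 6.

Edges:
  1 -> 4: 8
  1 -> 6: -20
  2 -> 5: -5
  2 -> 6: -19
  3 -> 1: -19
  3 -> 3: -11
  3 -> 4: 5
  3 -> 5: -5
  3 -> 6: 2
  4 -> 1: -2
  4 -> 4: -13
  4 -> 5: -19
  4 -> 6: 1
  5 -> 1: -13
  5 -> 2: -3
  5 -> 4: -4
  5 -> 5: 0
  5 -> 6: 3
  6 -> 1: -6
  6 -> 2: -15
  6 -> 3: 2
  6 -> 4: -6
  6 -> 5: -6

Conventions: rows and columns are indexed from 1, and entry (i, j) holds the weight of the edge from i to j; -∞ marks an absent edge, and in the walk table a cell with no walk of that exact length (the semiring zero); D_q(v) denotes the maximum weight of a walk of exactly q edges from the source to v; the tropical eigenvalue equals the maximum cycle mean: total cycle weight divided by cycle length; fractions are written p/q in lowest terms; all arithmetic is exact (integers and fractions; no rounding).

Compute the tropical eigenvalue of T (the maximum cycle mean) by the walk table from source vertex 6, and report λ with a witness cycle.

q=0: [-∞, -∞, -∞, -∞, -∞, 0]
q=1: [-6, -15, 2, -6, -6, -∞]
q=2: [-8, -9, -9, 7, -3, 4]
q=3: [5, -6, 6, 0, -2, 8]
q=4: [2, -5, 10, 13, 2, 8]
q=5: [11, -1, 10, 15, 5, 14]
q=6: [13, 2, 16, 19, 8, 16]
Optimal cycle mean attained by: cycle 1->4->1, total 8 + (-2), length 2.
Answer: λ = 3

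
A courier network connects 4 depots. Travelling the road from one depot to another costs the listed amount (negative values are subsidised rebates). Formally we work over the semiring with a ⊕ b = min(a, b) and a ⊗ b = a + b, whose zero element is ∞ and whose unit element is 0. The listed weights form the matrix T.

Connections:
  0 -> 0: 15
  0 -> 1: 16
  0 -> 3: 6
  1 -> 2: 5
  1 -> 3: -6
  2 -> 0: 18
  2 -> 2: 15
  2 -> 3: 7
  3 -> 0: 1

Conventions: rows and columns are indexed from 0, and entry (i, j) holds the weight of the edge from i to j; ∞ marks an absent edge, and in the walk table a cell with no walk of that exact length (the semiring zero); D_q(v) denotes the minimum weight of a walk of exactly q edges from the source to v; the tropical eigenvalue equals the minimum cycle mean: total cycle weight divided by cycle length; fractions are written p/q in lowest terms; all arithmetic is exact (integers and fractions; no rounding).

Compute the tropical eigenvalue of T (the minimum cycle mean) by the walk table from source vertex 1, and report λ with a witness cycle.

q=0: [∞, 0, ∞, ∞]
q=1: [∞, ∞, 5, -6]
q=2: [-5, ∞, 20, 12]
q=3: [10, 11, 35, 1]
q=4: [2, 26, 16, 5]
Optimal cycle mean attained by: cycle 0->3->0, total 6 + 1, length 2.
Answer: λ = 7/2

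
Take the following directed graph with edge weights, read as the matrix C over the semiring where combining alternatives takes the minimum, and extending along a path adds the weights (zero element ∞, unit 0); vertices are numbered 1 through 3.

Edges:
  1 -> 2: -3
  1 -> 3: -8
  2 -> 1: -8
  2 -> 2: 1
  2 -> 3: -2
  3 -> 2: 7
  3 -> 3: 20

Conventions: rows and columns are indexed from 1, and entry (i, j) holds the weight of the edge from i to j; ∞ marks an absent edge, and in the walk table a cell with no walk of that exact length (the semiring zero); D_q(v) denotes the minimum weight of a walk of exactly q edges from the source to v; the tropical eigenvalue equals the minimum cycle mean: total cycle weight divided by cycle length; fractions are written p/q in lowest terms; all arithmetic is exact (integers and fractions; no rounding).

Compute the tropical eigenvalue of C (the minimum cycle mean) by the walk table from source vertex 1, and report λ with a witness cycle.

q=0: [0, ∞, ∞]
q=1: [∞, -3, -8]
q=2: [-11, -2, -5]
q=3: [-10, -14, -19]
Optimal cycle mean attained by: cycle 1->2->1, total (-3) + (-8), length 2.
Answer: λ = -11/2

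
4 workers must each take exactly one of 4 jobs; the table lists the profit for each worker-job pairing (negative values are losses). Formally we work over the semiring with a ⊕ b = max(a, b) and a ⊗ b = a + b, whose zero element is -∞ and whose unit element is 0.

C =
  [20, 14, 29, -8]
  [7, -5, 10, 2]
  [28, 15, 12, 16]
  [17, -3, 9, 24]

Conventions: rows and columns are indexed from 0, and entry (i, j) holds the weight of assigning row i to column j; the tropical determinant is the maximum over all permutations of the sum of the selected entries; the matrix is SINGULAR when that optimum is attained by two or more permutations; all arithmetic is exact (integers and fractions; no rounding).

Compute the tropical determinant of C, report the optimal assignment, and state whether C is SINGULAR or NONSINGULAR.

σ = (0, 1, 2, 3): 20 + (-5) + 12 + 24 = 51
σ = (0, 1, 3, 2): 20 + (-5) + 16 + 9 = 40
σ = (0, 2, 1, 3): 20 + 10 + 15 + 24 = 69
σ = (0, 2, 3, 1): 20 + 10 + 16 + (-3) = 43
σ = (0, 3, 1, 2): 20 + 2 + 15 + 9 = 46
σ = (0, 3, 2, 1): 20 + 2 + 12 + (-3) = 31
σ = (1, 0, 2, 3): 14 + 7 + 12 + 24 = 57
σ = (1, 0, 3, 2): 14 + 7 + 16 + 9 = 46
σ = (1, 2, 0, 3): 14 + 10 + 28 + 24 = 76
σ = (1, 2, 3, 0): 14 + 10 + 16 + 17 = 57
σ = (1, 3, 0, 2): 14 + 2 + 28 + 9 = 53
σ = (1, 3, 2, 0): 14 + 2 + 12 + 17 = 45
σ = (2, 0, 1, 3): 29 + 7 + 15 + 24 = 75
σ = (2, 0, 3, 1): 29 + 7 + 16 + (-3) = 49
σ = (2, 1, 0, 3): 29 + (-5) + 28 + 24 = 76
σ = (2, 1, 3, 0): 29 + (-5) + 16 + 17 = 57
σ = (2, 3, 0, 1): 29 + 2 + 28 + (-3) = 56
σ = (2, 3, 1, 0): 29 + 2 + 15 + 17 = 63
σ = (3, 0, 1, 2): (-8) + 7 + 15 + 9 = 23
σ = (3, 0, 2, 1): (-8) + 7 + 12 + (-3) = 8
σ = (3, 1, 0, 2): (-8) + (-5) + 28 + 9 = 24
σ = (3, 1, 2, 0): (-8) + (-5) + 12 + 17 = 16
σ = (3, 2, 0, 1): (-8) + 10 + 28 + (-3) = 27
σ = (3, 2, 1, 0): (-8) + 10 + 15 + 17 = 34
Optimal value attained by: σ = (1, 2, 0, 3).
Answer: det⊕(C) = 76; verdict: SINGULAR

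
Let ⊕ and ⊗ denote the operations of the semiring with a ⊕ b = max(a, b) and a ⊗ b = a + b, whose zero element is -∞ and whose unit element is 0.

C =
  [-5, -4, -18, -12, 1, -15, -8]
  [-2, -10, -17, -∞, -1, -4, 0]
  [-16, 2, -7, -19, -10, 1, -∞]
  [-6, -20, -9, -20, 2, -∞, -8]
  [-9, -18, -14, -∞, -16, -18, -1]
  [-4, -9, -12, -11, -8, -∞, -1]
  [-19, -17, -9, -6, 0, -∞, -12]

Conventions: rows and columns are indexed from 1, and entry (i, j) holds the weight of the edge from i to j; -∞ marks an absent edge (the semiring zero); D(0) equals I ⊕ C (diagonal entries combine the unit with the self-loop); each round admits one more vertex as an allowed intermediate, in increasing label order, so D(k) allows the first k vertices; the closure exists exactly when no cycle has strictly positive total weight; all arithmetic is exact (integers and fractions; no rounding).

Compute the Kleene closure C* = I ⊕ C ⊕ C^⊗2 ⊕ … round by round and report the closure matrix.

D(0):
  [0, -4, -18, -12, 1, -15, -8]
  [-2, 0, -17, -∞, -1, -4, 0]
  [-16, 2, 0, -19, -10, 1, -∞]
  [-6, -20, -9, 0, 2, -∞, -8]
  [-9, -18, -14, -∞, 0, -18, -1]
  [-4, -9, -12, -11, -8, 0, -1]
  [-19, -17, -9, -6, 0, -∞, 0]
D(1):
  [0, -4, -18, -12, 1, -15, -8]
  [-2, 0, -17, -14, -1, -4, 0]
  [-16, 2, 0, -19, -10, 1, -24]
  [-6, -10, -9, 0, 2, -21, -8]
  [-9, -13, -14, -21, 0, -18, -1]
  [-4, -8, -12, -11, -3, 0, -1]
  [-19, -17, -9, -6, 0, -34, 0]
D(2):
  [0, -4, -18, -12, 1, -8, -4]
  [-2, 0, -17, -14, -1, -4, 0]
  [0, 2, 0, -12, 1, 1, 2]
  [-6, -10, -9, 0, 2, -14, -8]
  [-9, -13, -14, -21, 0, -17, -1]
  [-4, -8, -12, -11, -3, 0, -1]
  [-19, -17, -9, -6, 0, -21, 0]
D(3):
  [0, -4, -18, -12, 1, -8, -4]
  [-2, 0, -17, -14, -1, -4, 0]
  [0, 2, 0, -12, 1, 1, 2]
  [-6, -7, -9, 0, 2, -8, -7]
  [-9, -12, -14, -21, 0, -13, -1]
  [-4, -8, -12, -11, -3, 0, -1]
  [-9, -7, -9, -6, 0, -8, 0]
D(4):
  [0, -4, -18, -12, 1, -8, -4]
  [-2, 0, -17, -14, -1, -4, 0]
  [0, 2, 0, -12, 1, 1, 2]
  [-6, -7, -9, 0, 2, -8, -7]
  [-9, -12, -14, -21, 0, -13, -1]
  [-4, -8, -12, -11, -3, 0, -1]
  [-9, -7, -9, -6, 0, -8, 0]
D(5):
  [0, -4, -13, -12, 1, -8, 0]
  [-2, 0, -15, -14, -1, -4, 0]
  [0, 2, 0, -12, 1, 1, 2]
  [-6, -7, -9, 0, 2, -8, 1]
  [-9, -12, -14, -21, 0, -13, -1]
  [-4, -8, -12, -11, -3, 0, -1]
  [-9, -7, -9, -6, 0, -8, 0]
D(6):
  [0, -4, -13, -12, 1, -8, 0]
  [-2, 0, -15, -14, -1, -4, 0]
  [0, 2, 0, -10, 1, 1, 2]
  [-6, -7, -9, 0, 2, -8, 1]
  [-9, -12, -14, -21, 0, -13, -1]
  [-4, -8, -12, -11, -3, 0, -1]
  [-9, -7, -9, -6, 0, -8, 0]
D(7):
  [0, -4, -9, -6, 1, -8, 0]
  [-2, 0, -9, -6, 0, -4, 0]
  [0, 2, 0, -4, 2, 1, 2]
  [-6, -6, -8, 0, 2, -7, 1]
  [-9, -8, -10, -7, 0, -9, -1]
  [-4, -8, -10, -7, -1, 0, -1]
  [-9, -7, -9, -6, 0, -8, 0]
Answer: C* = [[0, -4, -9, -6, 1, -8, 0], [-2, 0, -9, -6, 0, -4, 0], [0, 2, 0, -4, 2, 1, 2], [-6, -6, -8, 0, 2, -7, 1], [-9, -8, -10, -7, 0, -9, -1], [-4, -8, -10, -7, -1, 0, -1], [-9, -7, -9, -6, 0, -8, 0]]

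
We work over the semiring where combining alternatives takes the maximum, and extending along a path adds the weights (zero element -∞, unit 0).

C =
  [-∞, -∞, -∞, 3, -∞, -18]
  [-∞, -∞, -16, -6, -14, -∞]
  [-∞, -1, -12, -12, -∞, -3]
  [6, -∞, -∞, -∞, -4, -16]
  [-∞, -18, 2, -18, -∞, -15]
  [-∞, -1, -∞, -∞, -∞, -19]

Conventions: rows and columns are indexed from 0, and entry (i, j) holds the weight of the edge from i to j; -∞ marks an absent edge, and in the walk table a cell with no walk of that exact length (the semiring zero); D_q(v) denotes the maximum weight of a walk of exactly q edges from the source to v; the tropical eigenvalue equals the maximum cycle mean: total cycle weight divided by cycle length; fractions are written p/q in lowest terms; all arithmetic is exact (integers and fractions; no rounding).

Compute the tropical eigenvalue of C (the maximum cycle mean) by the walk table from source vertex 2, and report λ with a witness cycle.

q=0: [-∞, -∞, 0, -∞, -∞, -∞]
q=1: [-∞, -1, -12, -12, -∞, -3]
q=2: [-6, -4, -17, -7, -15, -15]
q=3: [-1, -16, -13, -3, -11, -20]
q=4: [3, -14, -9, 2, -7, -16]
q=5: [8, -10, -5, 6, -2, -12]
q=6: [12, -6, 0, 11, 2, -8]
Optimal cycle mean attained by: cycle 0->3->0, total 3 + 6, length 2.
Answer: λ = 9/2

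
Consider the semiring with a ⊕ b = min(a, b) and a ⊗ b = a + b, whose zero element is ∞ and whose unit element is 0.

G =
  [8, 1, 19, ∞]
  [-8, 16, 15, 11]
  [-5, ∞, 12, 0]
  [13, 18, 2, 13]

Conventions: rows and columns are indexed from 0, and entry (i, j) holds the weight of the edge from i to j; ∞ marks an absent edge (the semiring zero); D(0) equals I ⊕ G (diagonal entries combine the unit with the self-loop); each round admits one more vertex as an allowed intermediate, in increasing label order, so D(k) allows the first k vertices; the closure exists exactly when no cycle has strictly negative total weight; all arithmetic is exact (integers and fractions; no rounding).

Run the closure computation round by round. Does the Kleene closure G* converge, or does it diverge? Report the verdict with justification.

D(0):
  [0, 1, 19, ∞]
  [-8, 0, 15, 11]
  [-5, ∞, 0, 0]
  [13, 18, 2, 0]
Detection: at round 1, diagonal entry (1, 1) turns strictly negative.
Key observation: the cycle 1->0->1 has total weight (-8) + 1, which is strictly negative.
Answer: DIVERGES — negative cycle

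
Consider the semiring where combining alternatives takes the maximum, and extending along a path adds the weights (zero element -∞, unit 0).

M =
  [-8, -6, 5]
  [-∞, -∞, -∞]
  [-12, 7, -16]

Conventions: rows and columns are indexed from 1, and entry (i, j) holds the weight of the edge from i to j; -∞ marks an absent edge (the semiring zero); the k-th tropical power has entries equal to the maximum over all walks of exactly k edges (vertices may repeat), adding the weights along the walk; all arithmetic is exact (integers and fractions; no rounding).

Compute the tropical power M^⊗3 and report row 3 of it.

M^⊗2:
  [-7, 12, -3]
  [-∞, -∞, -∞]
  [-20, -9, -7]
M^⊗3:
  [-15, 4, -2]
  [-∞, -∞, -∞]
  [-19, 0, -15]
Answer: row 3 of M^⊗3 = [-19, 0, -15]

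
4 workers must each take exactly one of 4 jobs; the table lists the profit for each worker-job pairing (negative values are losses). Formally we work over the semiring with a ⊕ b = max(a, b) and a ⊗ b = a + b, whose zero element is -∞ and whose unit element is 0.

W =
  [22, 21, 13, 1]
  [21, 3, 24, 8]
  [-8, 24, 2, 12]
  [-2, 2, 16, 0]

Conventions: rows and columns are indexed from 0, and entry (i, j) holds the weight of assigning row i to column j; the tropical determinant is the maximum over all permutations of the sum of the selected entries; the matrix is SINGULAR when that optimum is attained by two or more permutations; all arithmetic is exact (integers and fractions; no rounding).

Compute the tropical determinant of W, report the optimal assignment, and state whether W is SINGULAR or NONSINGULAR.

σ = (0, 1, 2, 3): 22 + 3 + 2 + 0 = 27
σ = (0, 1, 3, 2): 22 + 3 + 12 + 16 = 53
σ = (0, 2, 1, 3): 22 + 24 + 24 + 0 = 70
σ = (0, 2, 3, 1): 22 + 24 + 12 + 2 = 60
σ = (0, 3, 1, 2): 22 + 8 + 24 + 16 = 70
σ = (0, 3, 2, 1): 22 + 8 + 2 + 2 = 34
σ = (1, 0, 2, 3): 21 + 21 + 2 + 0 = 44
σ = (1, 0, 3, 2): 21 + 21 + 12 + 16 = 70
σ = (1, 2, 0, 3): 21 + 24 + (-8) + 0 = 37
σ = (1, 2, 3, 0): 21 + 24 + 12 + (-2) = 55
σ = (1, 3, 0, 2): 21 + 8 + (-8) + 16 = 37
σ = (1, 3, 2, 0): 21 + 8 + 2 + (-2) = 29
σ = (2, 0, 1, 3): 13 + 21 + 24 + 0 = 58
σ = (2, 0, 3, 1): 13 + 21 + 12 + 2 = 48
σ = (2, 1, 0, 3): 13 + 3 + (-8) + 0 = 8
σ = (2, 1, 3, 0): 13 + 3 + 12 + (-2) = 26
σ = (2, 3, 0, 1): 13 + 8 + (-8) + 2 = 15
σ = (2, 3, 1, 0): 13 + 8 + 24 + (-2) = 43
σ = (3, 0, 1, 2): 1 + 21 + 24 + 16 = 62
σ = (3, 0, 2, 1): 1 + 21 + 2 + 2 = 26
σ = (3, 1, 0, 2): 1 + 3 + (-8) + 16 = 12
σ = (3, 1, 2, 0): 1 + 3 + 2 + (-2) = 4
σ = (3, 2, 0, 1): 1 + 24 + (-8) + 2 = 19
σ = (3, 2, 1, 0): 1 + 24 + 24 + (-2) = 47
Optimal value attained by: σ = (0, 2, 1, 3).
Answer: det⊕(W) = 70; verdict: SINGULAR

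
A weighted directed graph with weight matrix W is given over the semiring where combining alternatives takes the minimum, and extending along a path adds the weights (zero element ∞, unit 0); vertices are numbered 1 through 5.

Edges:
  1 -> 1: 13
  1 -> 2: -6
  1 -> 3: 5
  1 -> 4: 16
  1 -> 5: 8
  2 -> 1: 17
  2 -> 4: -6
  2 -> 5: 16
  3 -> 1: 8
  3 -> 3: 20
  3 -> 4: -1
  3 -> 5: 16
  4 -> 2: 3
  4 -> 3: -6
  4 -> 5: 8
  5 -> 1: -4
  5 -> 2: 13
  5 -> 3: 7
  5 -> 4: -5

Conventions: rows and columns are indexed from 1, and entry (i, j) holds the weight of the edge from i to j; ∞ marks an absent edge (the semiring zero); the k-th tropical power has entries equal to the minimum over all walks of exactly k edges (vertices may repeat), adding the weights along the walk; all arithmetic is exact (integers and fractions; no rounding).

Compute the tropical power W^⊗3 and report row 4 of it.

W^⊗2:
  [4, 7, 10, -12, 10]
  [12, -3, -12, 11, 2]
  [12, 2, -7, 11, 7]
  [2, 21, 14, -7, 10]
  [9, -10, -11, 6, 3]
W^⊗3:
  [6, -9, -18, 1, -4]
  [-4, 6, 5, -13, 4]
  [1, 6, 5, -8, 9]
  [6, -4, -13, 5, 1]
  [-3, 3, 0, -16, 5]
Answer: row 4 of W^⊗3 = [6, -4, -13, 5, 1]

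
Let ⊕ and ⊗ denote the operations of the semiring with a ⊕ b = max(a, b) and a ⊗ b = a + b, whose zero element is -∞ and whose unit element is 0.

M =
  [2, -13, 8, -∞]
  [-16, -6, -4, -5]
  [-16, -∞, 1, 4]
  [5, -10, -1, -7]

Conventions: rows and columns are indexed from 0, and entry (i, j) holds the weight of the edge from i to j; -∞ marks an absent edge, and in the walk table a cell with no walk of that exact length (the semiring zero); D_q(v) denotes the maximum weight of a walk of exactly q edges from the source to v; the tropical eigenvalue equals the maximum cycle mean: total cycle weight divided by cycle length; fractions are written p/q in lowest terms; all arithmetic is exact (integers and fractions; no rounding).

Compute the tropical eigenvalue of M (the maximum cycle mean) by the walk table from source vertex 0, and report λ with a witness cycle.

q=0: [0, -∞, -∞, -∞]
q=1: [2, -13, 8, -∞]
q=2: [4, -11, 10, 12]
q=3: [17, 2, 12, 14]
q=4: [19, 4, 25, 16]
Optimal cycle mean attained by: cycle 0->2->3->0, total 8 + 4 + 5, length 3.
Answer: λ = 17/3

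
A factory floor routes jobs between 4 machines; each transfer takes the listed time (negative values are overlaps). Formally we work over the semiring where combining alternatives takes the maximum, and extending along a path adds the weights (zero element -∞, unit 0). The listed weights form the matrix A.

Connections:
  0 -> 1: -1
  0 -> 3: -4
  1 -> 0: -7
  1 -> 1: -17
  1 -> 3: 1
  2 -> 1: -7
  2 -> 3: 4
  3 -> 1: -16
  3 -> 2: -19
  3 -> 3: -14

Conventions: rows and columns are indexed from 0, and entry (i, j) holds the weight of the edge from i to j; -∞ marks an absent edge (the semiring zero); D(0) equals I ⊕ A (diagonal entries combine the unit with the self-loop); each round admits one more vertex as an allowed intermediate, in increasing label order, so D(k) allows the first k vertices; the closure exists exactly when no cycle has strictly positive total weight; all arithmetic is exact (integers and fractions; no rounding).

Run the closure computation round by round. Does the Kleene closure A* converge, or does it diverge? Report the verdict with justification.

D(0):
  [0, -1, -∞, -4]
  [-7, 0, -∞, 1]
  [-∞, -7, 0, 4]
  [-∞, -16, -19, 0]
D(1):
  [0, -1, -∞, -4]
  [-7, 0, -∞, 1]
  [-∞, -7, 0, 4]
  [-∞, -16, -19, 0]
D(2):
  [0, -1, -∞, 0]
  [-7, 0, -∞, 1]
  [-14, -7, 0, 4]
  [-23, -16, -19, 0]
D(3):
  [0, -1, -∞, 0]
  [-7, 0, -∞, 1]
  [-14, -7, 0, 4]
  [-23, -16, -19, 0]
D(4):
  [0, -1, -19, 0]
  [-7, 0, -18, 1]
  [-14, -7, 0, 4]
  [-23, -16, -19, 0]
Key observation: every diagonal entry stays at the unit through all rounds, so no improving cycle exists.
Answer: CONVERGES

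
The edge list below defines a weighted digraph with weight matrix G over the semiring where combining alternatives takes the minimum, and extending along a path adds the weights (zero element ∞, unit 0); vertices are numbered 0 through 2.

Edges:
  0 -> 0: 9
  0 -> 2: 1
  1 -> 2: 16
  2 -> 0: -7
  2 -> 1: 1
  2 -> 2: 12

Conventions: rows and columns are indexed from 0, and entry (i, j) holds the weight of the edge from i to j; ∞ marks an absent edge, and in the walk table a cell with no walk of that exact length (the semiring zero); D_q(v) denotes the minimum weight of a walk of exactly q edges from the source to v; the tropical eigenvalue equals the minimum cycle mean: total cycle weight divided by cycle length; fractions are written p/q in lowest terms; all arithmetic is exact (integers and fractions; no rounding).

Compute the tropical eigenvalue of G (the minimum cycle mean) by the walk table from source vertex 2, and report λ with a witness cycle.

q=0: [∞, ∞, 0]
q=1: [-7, 1, 12]
q=2: [2, 13, -6]
q=3: [-13, -5, 3]
Optimal cycle mean attained by: cycle 0->2->0, total 1 + (-7), length 2.
Answer: λ = -3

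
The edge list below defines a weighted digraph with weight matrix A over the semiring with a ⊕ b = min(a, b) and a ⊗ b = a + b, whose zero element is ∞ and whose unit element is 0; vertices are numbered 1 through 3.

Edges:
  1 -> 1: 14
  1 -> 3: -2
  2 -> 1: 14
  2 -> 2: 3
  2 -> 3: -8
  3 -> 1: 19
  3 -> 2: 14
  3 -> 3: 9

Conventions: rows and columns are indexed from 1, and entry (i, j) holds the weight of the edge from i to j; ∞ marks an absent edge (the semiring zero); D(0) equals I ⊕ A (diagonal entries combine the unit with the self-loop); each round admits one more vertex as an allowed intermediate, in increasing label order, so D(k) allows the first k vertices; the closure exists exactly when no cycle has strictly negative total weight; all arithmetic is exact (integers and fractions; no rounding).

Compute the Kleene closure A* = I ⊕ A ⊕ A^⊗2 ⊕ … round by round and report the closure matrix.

D(0):
  [0, ∞, -2]
  [14, 0, -8]
  [19, 14, 0]
D(1):
  [0, ∞, -2]
  [14, 0, -8]
  [19, 14, 0]
D(2):
  [0, ∞, -2]
  [14, 0, -8]
  [19, 14, 0]
D(3):
  [0, 12, -2]
  [11, 0, -8]
  [19, 14, 0]
Answer: A* = [[0, 12, -2], [11, 0, -8], [19, 14, 0]]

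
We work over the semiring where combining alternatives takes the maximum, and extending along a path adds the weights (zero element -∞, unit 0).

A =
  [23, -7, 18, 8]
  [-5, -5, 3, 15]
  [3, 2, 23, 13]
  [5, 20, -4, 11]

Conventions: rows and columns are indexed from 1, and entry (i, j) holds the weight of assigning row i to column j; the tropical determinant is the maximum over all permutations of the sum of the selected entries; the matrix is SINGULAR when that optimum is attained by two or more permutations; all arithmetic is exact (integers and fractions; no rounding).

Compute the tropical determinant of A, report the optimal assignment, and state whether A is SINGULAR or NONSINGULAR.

σ = (1, 2, 3, 4): 23 + (-5) + 23 + 11 = 52
σ = (1, 2, 4, 3): 23 + (-5) + 13 + (-4) = 27
σ = (1, 3, 2, 4): 23 + 3 + 2 + 11 = 39
σ = (1, 3, 4, 2): 23 + 3 + 13 + 20 = 59
σ = (1, 4, 2, 3): 23 + 15 + 2 + (-4) = 36
σ = (1, 4, 3, 2): 23 + 15 + 23 + 20 = 81
σ = (2, 1, 3, 4): (-7) + (-5) + 23 + 11 = 22
σ = (2, 1, 4, 3): (-7) + (-5) + 13 + (-4) = -3
σ = (2, 3, 1, 4): (-7) + 3 + 3 + 11 = 10
σ = (2, 3, 4, 1): (-7) + 3 + 13 + 5 = 14
σ = (2, 4, 1, 3): (-7) + 15 + 3 + (-4) = 7
σ = (2, 4, 3, 1): (-7) + 15 + 23 + 5 = 36
σ = (3, 1, 2, 4): 18 + (-5) + 2 + 11 = 26
σ = (3, 1, 4, 2): 18 + (-5) + 13 + 20 = 46
σ = (3, 2, 1, 4): 18 + (-5) + 3 + 11 = 27
σ = (3, 2, 4, 1): 18 + (-5) + 13 + 5 = 31
σ = (3, 4, 1, 2): 18 + 15 + 3 + 20 = 56
σ = (3, 4, 2, 1): 18 + 15 + 2 + 5 = 40
σ = (4, 1, 2, 3): 8 + (-5) + 2 + (-4) = 1
σ = (4, 1, 3, 2): 8 + (-5) + 23 + 20 = 46
σ = (4, 2, 1, 3): 8 + (-5) + 3 + (-4) = 2
σ = (4, 2, 3, 1): 8 + (-5) + 23 + 5 = 31
σ = (4, 3, 1, 2): 8 + 3 + 3 + 20 = 34
σ = (4, 3, 2, 1): 8 + 3 + 2 + 5 = 18
Optimal value attained by: σ = (1, 4, 3, 2).
Answer: det⊕(A) = 81; verdict: NONSINGULAR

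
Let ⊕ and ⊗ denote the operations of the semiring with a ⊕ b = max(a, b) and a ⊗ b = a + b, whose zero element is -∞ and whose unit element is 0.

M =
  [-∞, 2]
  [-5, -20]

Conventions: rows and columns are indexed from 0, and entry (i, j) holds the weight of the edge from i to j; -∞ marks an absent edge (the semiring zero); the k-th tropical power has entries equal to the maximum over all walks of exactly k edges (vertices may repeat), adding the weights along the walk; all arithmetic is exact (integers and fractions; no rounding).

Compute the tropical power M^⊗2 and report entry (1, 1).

M^⊗2:
  [-3, -18]
  [-25, -3]
Key observation: the optimum is the walk 1->0->1, with weight (-5) + 2 = -3.
Optimal value attained by: walk 1->0->1.
Answer: (M^⊗2)[1][1] = -3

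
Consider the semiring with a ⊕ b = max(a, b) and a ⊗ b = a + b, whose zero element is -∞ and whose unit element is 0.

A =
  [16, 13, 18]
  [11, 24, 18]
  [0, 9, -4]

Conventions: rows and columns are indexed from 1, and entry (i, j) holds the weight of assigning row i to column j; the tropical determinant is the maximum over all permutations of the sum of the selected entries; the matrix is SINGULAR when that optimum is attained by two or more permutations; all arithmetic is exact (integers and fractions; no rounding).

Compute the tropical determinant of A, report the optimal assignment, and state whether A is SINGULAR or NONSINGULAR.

σ = (1, 2, 3): 16 + 24 + (-4) = 36
σ = (1, 3, 2): 16 + 18 + 9 = 43
σ = (2, 1, 3): 13 + 11 + (-4) = 20
σ = (2, 3, 1): 13 + 18 + 0 = 31
σ = (3, 1, 2): 18 + 11 + 9 = 38
σ = (3, 2, 1): 18 + 24 + 0 = 42
Optimal value attained by: σ = (1, 3, 2).
Answer: det⊕(A) = 43; verdict: NONSINGULAR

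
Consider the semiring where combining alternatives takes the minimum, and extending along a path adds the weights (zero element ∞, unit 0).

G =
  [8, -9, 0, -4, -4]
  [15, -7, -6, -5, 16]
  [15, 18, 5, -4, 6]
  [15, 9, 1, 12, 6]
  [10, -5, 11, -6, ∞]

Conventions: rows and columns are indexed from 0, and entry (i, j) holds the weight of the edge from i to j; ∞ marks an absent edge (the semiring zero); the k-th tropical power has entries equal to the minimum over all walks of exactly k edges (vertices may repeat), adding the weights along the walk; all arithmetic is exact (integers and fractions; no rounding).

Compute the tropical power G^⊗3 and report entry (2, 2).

G^⊗2:
  [6, -16, -15, -14, 2]
  [8, -14, -13, -12, 0]
  [11, 1, -3, 0, 2]
  [16, 1, 3, -3, 7]
  [9, -12, -11, -10, 0]
G^⊗3:
  [-1, -23, -22, -21, -9]
  [1, -21, -20, -19, -7]
  [12, -6, -5, -7, 3]
  [12, -6, -5, -4, 3]
  [3, -19, -18, -17, -5]
Key observation: the optimum is the walk 2->4->1->2, with weight 6 + (-5) + (-6) = -5.
Optimal value attained by: walk 2->4->1->2.
Answer: (G^⊗3)[2][2] = -5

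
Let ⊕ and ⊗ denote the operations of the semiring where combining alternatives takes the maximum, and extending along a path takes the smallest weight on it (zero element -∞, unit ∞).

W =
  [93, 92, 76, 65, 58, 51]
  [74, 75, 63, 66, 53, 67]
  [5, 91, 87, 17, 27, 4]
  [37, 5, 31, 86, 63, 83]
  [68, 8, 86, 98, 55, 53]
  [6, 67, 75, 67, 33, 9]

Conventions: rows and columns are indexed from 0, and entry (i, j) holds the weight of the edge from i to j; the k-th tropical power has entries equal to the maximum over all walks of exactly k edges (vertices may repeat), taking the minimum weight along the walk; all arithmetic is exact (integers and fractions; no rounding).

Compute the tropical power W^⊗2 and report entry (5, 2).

W^⊗2:
  [93, 92, 76, 66, 63, 67]
  [74, 75, 74, 67, 63, 67]
  [74, 87, 87, 66, 53, 67]
  [63, 67, 75, 86, 63, 83]
  [68, 86, 86, 86, 63, 83]
  [67, 75, 75, 67, 63, 67]
Key observation: the optimum is the walk 5->2->2, with weight 75 min 87 = 75.
Optimal value attained by: walk 5->2->2.
Answer: (W^⊗2)[5][2] = 75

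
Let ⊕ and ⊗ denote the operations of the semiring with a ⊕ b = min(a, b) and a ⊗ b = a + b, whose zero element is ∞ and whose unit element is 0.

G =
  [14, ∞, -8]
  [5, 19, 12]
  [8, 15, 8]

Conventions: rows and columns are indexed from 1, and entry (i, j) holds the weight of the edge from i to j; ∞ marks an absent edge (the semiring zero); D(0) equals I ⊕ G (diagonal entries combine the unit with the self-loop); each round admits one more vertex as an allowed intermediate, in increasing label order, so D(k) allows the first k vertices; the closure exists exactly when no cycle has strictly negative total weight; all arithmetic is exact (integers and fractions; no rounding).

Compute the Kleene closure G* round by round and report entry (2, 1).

D(0):
  [0, ∞, -8]
  [5, 0, 12]
  [8, 15, 0]
D(1):
  [0, ∞, -8]
  [5, 0, -3]
  [8, 15, 0]
D(2):
  [0, ∞, -8]
  [5, 0, -3]
  [8, 15, 0]
D(3):
  [0, 7, -8]
  [5, 0, -3]
  [8, 15, 0]
Answer: G*[2][1] = 5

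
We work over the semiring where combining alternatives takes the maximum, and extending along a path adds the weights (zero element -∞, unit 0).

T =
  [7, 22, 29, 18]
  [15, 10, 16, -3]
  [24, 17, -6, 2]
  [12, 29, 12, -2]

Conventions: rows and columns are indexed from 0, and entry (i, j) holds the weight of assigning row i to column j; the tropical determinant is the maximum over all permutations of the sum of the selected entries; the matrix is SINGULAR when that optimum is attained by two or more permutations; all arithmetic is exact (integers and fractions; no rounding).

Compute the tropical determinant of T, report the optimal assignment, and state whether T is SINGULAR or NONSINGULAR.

σ = (0, 1, 2, 3): 7 + 10 + (-6) + (-2) = 9
σ = (0, 1, 3, 2): 7 + 10 + 2 + 12 = 31
σ = (0, 2, 1, 3): 7 + 16 + 17 + (-2) = 38
σ = (0, 2, 3, 1): 7 + 16 + 2 + 29 = 54
σ = (0, 3, 1, 2): 7 + (-3) + 17 + 12 = 33
σ = (0, 3, 2, 1): 7 + (-3) + (-6) + 29 = 27
σ = (1, 0, 2, 3): 22 + 15 + (-6) + (-2) = 29
σ = (1, 0, 3, 2): 22 + 15 + 2 + 12 = 51
σ = (1, 2, 0, 3): 22 + 16 + 24 + (-2) = 60
σ = (1, 2, 3, 0): 22 + 16 + 2 + 12 = 52
σ = (1, 3, 0, 2): 22 + (-3) + 24 + 12 = 55
σ = (1, 3, 2, 0): 22 + (-3) + (-6) + 12 = 25
σ = (2, 0, 1, 3): 29 + 15 + 17 + (-2) = 59
σ = (2, 0, 3, 1): 29 + 15 + 2 + 29 = 75
σ = (2, 1, 0, 3): 29 + 10 + 24 + (-2) = 61
σ = (2, 1, 3, 0): 29 + 10 + 2 + 12 = 53
σ = (2, 3, 0, 1): 29 + (-3) + 24 + 29 = 79
σ = (2, 3, 1, 0): 29 + (-3) + 17 + 12 = 55
σ = (3, 0, 1, 2): 18 + 15 + 17 + 12 = 62
σ = (3, 0, 2, 1): 18 + 15 + (-6) + 29 = 56
σ = (3, 1, 0, 2): 18 + 10 + 24 + 12 = 64
σ = (3, 1, 2, 0): 18 + 10 + (-6) + 12 = 34
σ = (3, 2, 0, 1): 18 + 16 + 24 + 29 = 87
σ = (3, 2, 1, 0): 18 + 16 + 17 + 12 = 63
Optimal value attained by: σ = (3, 2, 0, 1).
Answer: det⊕(T) = 87; verdict: NONSINGULAR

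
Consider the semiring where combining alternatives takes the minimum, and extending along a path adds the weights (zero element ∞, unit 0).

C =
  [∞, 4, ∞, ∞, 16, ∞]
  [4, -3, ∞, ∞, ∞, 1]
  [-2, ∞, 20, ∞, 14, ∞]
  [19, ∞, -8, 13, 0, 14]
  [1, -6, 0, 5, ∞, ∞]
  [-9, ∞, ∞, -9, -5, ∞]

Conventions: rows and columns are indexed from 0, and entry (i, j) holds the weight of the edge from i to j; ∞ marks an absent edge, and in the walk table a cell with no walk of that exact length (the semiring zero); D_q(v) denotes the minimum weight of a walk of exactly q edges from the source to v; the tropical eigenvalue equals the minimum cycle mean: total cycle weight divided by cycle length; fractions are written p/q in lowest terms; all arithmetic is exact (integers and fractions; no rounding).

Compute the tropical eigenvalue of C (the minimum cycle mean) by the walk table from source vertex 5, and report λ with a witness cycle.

q=0: [∞, ∞, ∞, ∞, ∞, 0]
q=1: [-9, ∞, ∞, -9, -5, ∞]
q=2: [-4, -11, -17, 0, -9, 5]
q=3: [-19, -15, -9, -4, -3, -10]
q=4: [-19, -18, -12, -19, -15, -14]
q=5: [-23, -21, -27, -23, -19, -17]
q=6: [-29, -25, -31, -26, -23, -20]
Optimal cycle mean attained by: cycle 1->5->3->4->1, total 1 + (-9) + 0 + (-6), length 4.
Answer: λ = -7/2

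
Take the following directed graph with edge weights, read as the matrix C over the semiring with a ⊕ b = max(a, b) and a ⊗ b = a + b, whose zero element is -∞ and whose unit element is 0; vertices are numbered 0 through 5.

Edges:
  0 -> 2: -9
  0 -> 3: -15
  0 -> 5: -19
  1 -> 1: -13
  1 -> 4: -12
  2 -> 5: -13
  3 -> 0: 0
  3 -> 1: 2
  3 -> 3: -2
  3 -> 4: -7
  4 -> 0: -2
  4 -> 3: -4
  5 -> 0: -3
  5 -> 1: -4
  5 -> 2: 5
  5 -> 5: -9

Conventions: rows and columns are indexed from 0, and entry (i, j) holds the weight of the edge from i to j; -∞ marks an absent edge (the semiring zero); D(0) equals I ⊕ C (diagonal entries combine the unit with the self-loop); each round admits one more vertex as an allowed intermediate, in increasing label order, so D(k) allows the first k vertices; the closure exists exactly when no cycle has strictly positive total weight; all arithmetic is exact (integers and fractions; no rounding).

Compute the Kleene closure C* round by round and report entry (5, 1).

D(0):
  [0, -∞, -9, -15, -∞, -19]
  [-∞, 0, -∞, -∞, -12, -∞]
  [-∞, -∞, 0, -∞, -∞, -13]
  [0, 2, -∞, 0, -7, -∞]
  [-2, -∞, -∞, -4, 0, -∞]
  [-3, -4, 5, -∞, -∞, 0]
D(1):
  [0, -∞, -9, -15, -∞, -19]
  [-∞, 0, -∞, -∞, -12, -∞]
  [-∞, -∞, 0, -∞, -∞, -13]
  [0, 2, -9, 0, -7, -19]
  [-2, -∞, -11, -4, 0, -21]
  [-3, -4, 5, -18, -∞, 0]
D(2):
  [0, -∞, -9, -15, -∞, -19]
  [-∞, 0, -∞, -∞, -12, -∞]
  [-∞, -∞, 0, -∞, -∞, -13]
  [0, 2, -9, 0, -7, -19]
  [-2, -∞, -11, -4, 0, -21]
  [-3, -4, 5, -18, -16, 0]
D(3):
  [0, -∞, -9, -15, -∞, -19]
  [-∞, 0, -∞, -∞, -12, -∞]
  [-∞, -∞, 0, -∞, -∞, -13]
  [0, 2, -9, 0, -7, -19]
  [-2, -∞, -11, -4, 0, -21]
  [-3, -4, 5, -18, -16, 0]
D(4):
  [0, -13, -9, -15, -22, -19]
  [-∞, 0, -∞, -∞, -12, -∞]
  [-∞, -∞, 0, -∞, -∞, -13]
  [0, 2, -9, 0, -7, -19]
  [-2, -2, -11, -4, 0, -21]
  [-3, -4, 5, -18, -16, 0]
D(5):
  [0, -13, -9, -15, -22, -19]
  [-14, 0, -23, -16, -12, -33]
  [-∞, -∞, 0, -∞, -∞, -13]
  [0, 2, -9, 0, -7, -19]
  [-2, -2, -11, -4, 0, -21]
  [-3, -4, 5, -18, -16, 0]
D(6):
  [0, -13, -9, -15, -22, -19]
  [-14, 0, -23, -16, -12, -33]
  [-16, -17, 0, -31, -29, -13]
  [0, 2, -9, 0, -7, -19]
  [-2, -2, -11, -4, 0, -21]
  [-3, -4, 5, -18, -16, 0]
Answer: C*[5][1] = -4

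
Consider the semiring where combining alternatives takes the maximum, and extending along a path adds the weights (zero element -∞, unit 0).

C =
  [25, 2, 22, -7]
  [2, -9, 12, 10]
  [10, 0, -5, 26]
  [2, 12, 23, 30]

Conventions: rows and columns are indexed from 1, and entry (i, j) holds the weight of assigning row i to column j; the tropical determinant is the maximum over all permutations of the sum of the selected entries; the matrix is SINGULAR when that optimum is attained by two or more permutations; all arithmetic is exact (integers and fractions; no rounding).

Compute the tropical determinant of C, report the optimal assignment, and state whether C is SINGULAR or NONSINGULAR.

σ = (1, 2, 3, 4): 25 + (-9) + (-5) + 30 = 41
σ = (1, 2, 4, 3): 25 + (-9) + 26 + 23 = 65
σ = (1, 3, 2, 4): 25 + 12 + 0 + 30 = 67
σ = (1, 3, 4, 2): 25 + 12 + 26 + 12 = 75
σ = (1, 4, 2, 3): 25 + 10 + 0 + 23 = 58
σ = (1, 4, 3, 2): 25 + 10 + (-5) + 12 = 42
σ = (2, 1, 3, 4): 2 + 2 + (-5) + 30 = 29
σ = (2, 1, 4, 3): 2 + 2 + 26 + 23 = 53
σ = (2, 3, 1, 4): 2 + 12 + 10 + 30 = 54
σ = (2, 3, 4, 1): 2 + 12 + 26 + 2 = 42
σ = (2, 4, 1, 3): 2 + 10 + 10 + 23 = 45
σ = (2, 4, 3, 1): 2 + 10 + (-5) + 2 = 9
σ = (3, 1, 2, 4): 22 + 2 + 0 + 30 = 54
σ = (3, 1, 4, 2): 22 + 2 + 26 + 12 = 62
σ = (3, 2, 1, 4): 22 + (-9) + 10 + 30 = 53
σ = (3, 2, 4, 1): 22 + (-9) + 26 + 2 = 41
σ = (3, 4, 1, 2): 22 + 10 + 10 + 12 = 54
σ = (3, 4, 2, 1): 22 + 10 + 0 + 2 = 34
σ = (4, 1, 2, 3): (-7) + 2 + 0 + 23 = 18
σ = (4, 1, 3, 2): (-7) + 2 + (-5) + 12 = 2
σ = (4, 2, 1, 3): (-7) + (-9) + 10 + 23 = 17
σ = (4, 2, 3, 1): (-7) + (-9) + (-5) + 2 = -19
σ = (4, 3, 1, 2): (-7) + 12 + 10 + 12 = 27
σ = (4, 3, 2, 1): (-7) + 12 + 0 + 2 = 7
Optimal value attained by: σ = (1, 3, 4, 2).
Answer: det⊕(C) = 75; verdict: NONSINGULAR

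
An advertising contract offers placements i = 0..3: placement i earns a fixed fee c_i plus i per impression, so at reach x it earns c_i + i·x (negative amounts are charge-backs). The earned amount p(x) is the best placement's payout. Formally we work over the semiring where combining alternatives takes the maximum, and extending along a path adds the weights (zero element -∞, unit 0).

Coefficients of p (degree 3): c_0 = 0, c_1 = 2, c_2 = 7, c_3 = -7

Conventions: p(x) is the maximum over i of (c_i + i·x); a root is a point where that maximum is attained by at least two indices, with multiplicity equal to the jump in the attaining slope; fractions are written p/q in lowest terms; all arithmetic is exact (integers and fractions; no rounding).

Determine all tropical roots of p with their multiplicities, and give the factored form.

hull edge (i=0, c=0) to (i=2, c=7): slope 7/2, span 2
hull edge (i=2, c=7) to (i=3, c=-7): slope -14, span 1
Factored form: p(x) = -7 ⊗ (x ⊕ (-7/2)) ⊗ (x ⊕ (-7/2)) ⊗ (x ⊕ 14)
Answer: roots = -7/2 (mult 2), 14 (mult 1)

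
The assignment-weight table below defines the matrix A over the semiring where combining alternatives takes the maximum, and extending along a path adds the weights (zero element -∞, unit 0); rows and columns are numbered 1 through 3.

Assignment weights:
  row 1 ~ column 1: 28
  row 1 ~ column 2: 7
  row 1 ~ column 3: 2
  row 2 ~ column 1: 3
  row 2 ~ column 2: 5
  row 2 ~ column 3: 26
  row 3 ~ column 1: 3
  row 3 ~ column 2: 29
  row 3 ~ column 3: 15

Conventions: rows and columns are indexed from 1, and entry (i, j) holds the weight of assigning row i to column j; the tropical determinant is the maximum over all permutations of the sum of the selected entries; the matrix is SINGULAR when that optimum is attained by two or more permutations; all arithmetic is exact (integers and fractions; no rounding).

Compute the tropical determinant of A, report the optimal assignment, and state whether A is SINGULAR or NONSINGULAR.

σ = (1, 2, 3): 28 + 5 + 15 = 48
σ = (1, 3, 2): 28 + 26 + 29 = 83
σ = (2, 1, 3): 7 + 3 + 15 = 25
σ = (2, 3, 1): 7 + 26 + 3 = 36
σ = (3, 1, 2): 2 + 3 + 29 = 34
σ = (3, 2, 1): 2 + 5 + 3 = 10
Optimal value attained by: σ = (1, 3, 2).
Answer: det⊕(A) = 83; verdict: NONSINGULAR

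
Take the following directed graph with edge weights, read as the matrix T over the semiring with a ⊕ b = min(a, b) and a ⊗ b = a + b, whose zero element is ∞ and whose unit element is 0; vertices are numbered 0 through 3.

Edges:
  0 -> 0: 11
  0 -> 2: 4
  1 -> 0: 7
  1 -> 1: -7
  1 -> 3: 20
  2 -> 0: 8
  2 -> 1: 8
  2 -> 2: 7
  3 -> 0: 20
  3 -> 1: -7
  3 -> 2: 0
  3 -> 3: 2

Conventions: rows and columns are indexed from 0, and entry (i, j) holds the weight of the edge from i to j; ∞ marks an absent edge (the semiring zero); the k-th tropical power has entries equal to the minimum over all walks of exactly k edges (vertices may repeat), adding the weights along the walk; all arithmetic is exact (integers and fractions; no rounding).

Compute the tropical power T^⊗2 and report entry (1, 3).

T^⊗2:
  [12, 12, 11, ∞]
  [0, -14, 11, 13]
  [15, 1, 12, 28]
  [0, -14, 2, 4]
Key observation: the optimum is the walk 1->1->3, with weight (-7) + 20 = 13.
Optimal value attained by: walk 1->1->3.
Answer: (T^⊗2)[1][3] = 13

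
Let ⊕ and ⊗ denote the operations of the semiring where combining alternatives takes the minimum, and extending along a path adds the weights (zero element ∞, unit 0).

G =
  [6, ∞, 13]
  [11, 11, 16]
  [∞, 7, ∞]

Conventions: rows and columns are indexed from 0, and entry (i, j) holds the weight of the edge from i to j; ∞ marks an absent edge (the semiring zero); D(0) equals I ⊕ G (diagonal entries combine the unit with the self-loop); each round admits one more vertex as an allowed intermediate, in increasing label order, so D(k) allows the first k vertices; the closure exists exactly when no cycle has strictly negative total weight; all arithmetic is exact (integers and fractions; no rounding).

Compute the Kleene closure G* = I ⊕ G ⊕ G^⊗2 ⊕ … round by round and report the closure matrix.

D(0):
  [0, ∞, 13]
  [11, 0, 16]
  [∞, 7, 0]
D(1):
  [0, ∞, 13]
  [11, 0, 16]
  [∞, 7, 0]
D(2):
  [0, ∞, 13]
  [11, 0, 16]
  [18, 7, 0]
D(3):
  [0, 20, 13]
  [11, 0, 16]
  [18, 7, 0]
Answer: G* = [[0, 20, 13], [11, 0, 16], [18, 7, 0]]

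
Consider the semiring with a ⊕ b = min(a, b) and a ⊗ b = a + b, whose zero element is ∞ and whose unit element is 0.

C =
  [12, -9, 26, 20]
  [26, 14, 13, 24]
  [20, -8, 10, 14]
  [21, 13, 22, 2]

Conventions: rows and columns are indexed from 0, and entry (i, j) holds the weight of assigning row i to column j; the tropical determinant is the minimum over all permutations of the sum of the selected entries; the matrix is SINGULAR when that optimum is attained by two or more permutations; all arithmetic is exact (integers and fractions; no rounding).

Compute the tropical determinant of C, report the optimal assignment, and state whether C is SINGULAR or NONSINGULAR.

σ = (0, 1, 2, 3): 12 + 14 + 10 + 2 = 38
σ = (0, 1, 3, 2): 12 + 14 + 14 + 22 = 62
σ = (0, 2, 1, 3): 12 + 13 + (-8) + 2 = 19
σ = (0, 2, 3, 1): 12 + 13 + 14 + 13 = 52
σ = (0, 3, 1, 2): 12 + 24 + (-8) + 22 = 50
σ = (0, 3, 2, 1): 12 + 24 + 10 + 13 = 59
σ = (1, 0, 2, 3): (-9) + 26 + 10 + 2 = 29
σ = (1, 0, 3, 2): (-9) + 26 + 14 + 22 = 53
σ = (1, 2, 0, 3): (-9) + 13 + 20 + 2 = 26
σ = (1, 2, 3, 0): (-9) + 13 + 14 + 21 = 39
σ = (1, 3, 0, 2): (-9) + 24 + 20 + 22 = 57
σ = (1, 3, 2, 0): (-9) + 24 + 10 + 21 = 46
σ = (2, 0, 1, 3): 26 + 26 + (-8) + 2 = 46
σ = (2, 0, 3, 1): 26 + 26 + 14 + 13 = 79
σ = (2, 1, 0, 3): 26 + 14 + 20 + 2 = 62
σ = (2, 1, 3, 0): 26 + 14 + 14 + 21 = 75
σ = (2, 3, 0, 1): 26 + 24 + 20 + 13 = 83
σ = (2, 3, 1, 0): 26 + 24 + (-8) + 21 = 63
σ = (3, 0, 1, 2): 20 + 26 + (-8) + 22 = 60
σ = (3, 0, 2, 1): 20 + 26 + 10 + 13 = 69
σ = (3, 1, 0, 2): 20 + 14 + 20 + 22 = 76
σ = (3, 1, 2, 0): 20 + 14 + 10 + 21 = 65
σ = (3, 2, 0, 1): 20 + 13 + 20 + 13 = 66
σ = (3, 2, 1, 0): 20 + 13 + (-8) + 21 = 46
Optimal value attained by: σ = (0, 2, 1, 3).
Answer: det⊕(C) = 19; verdict: NONSINGULAR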